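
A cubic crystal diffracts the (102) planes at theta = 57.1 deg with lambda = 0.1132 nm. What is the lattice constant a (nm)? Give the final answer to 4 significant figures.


d = lambda / (2*sin(theta))
d = 0.1132 / (2*sin(57.1 deg))
d = 0.0674115 nm
a = d * sqrt(h^2+k^2+l^2) = 0.0674115 * sqrt(5)
a = 0.1507 nm


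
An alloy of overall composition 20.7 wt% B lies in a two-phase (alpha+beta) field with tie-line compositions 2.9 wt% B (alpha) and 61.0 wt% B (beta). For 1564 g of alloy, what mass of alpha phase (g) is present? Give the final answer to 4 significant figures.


f_alpha = (C_beta - C0) / (C_beta - C_alpha)
f_alpha = (61.0 - 20.7) / (61.0 - 2.9) = 0.693632
m_alpha = f_alpha * m_total = 0.693632 * 1564 = 1085 g


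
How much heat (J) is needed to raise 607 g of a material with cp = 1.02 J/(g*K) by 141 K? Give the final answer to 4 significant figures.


Q = m * cp * dT
Q = 607 * 1.02 * 141
Q = 87300 J


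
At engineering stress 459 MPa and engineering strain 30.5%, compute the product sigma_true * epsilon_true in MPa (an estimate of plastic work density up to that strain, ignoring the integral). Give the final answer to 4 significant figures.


sigma_true = sigma_eng * (1 + epsilon_eng)
sigma_true = 459 * (1 + 0.305) = 598.995 MPa
epsilon_true = ln(1 + epsilon_eng)
epsilon_true = ln(1 + 0.305) = 0.266203
sigma_true * epsilon_true = 598.995 * 0.266203 = 159.5 MPa


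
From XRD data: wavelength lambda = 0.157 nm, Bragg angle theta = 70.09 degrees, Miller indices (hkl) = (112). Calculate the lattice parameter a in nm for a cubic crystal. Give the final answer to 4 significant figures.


d = lambda / (2*sin(theta))
d = 0.157 / (2*sin(70.09 deg))
d = 0.0834903 nm
a = d * sqrt(h^2+k^2+l^2) = 0.0834903 * sqrt(6)
a = 0.2045 nm


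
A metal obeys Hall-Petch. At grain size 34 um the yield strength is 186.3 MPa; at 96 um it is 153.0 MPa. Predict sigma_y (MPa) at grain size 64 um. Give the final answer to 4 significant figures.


sigma_y = sigma0 + k / sqrt(d)
1/sqrt(d1) = 1/sqrt(3.4e-05) = 171.499;  1/sqrt(d2) = 102.062
k = (sigma1 - sigma2) / (1/sqrt(d1) - 1/sqrt(d2)) = (186.3 - 153.0) / (171.499 - 102.062) = 0.479575 MPa*m^0.5
sigma0 = sigma1 - k/sqrt(d1) = 186.3 - 0.479575*171.499 = 104.054 MPa
sigma_y(d3) = 104.054 + 0.479575 / sqrt(6.4e-05) = 164 MPa


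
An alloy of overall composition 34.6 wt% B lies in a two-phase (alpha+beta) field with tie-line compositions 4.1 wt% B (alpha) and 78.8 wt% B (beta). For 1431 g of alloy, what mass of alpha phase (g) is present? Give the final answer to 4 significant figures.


f_alpha = (C_beta - C0) / (C_beta - C_alpha)
f_alpha = (78.8 - 34.6) / (78.8 - 4.1) = 0.5917
m_alpha = f_alpha * m_total = 0.5917 * 1431 = 846.7 g


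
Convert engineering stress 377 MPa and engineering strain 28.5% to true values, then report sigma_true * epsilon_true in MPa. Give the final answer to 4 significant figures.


sigma_true = sigma_eng * (1 + epsilon_eng)
sigma_true = 377 * (1 + 0.285) = 484.445 MPa
epsilon_true = ln(1 + epsilon_eng)
epsilon_true = ln(1 + 0.285) = 0.250759
sigma_true * epsilon_true = 484.445 * 0.250759 = 121.5 MPa


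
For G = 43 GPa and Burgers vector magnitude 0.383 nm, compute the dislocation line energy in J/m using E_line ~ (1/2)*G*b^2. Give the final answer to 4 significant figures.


E = G*b^2/2
b = 0.383 nm = 3.83e-10 m
G = 43 GPa = 4.3e+10 Pa
E = 0.5 * 4.3e+10 * (3.83e-10)^2
E = 3.154e-09 J/m


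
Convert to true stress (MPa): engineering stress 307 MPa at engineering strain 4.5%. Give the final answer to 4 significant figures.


sigma_true = sigma_eng * (1 + epsilon_eng)
sigma_true = 307 * (1 + 0.045)
sigma_true = 320.8 MPa


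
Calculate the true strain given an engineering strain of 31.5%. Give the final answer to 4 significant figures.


epsilon_true = ln(1 + epsilon_eng)
epsilon_true = ln(1 + 0.315)
epsilon_true = 0.2738


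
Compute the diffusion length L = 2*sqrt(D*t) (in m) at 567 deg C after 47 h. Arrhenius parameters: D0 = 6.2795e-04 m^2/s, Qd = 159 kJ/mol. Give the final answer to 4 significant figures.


Step 1: D = D0 * exp(-Qd/(R*T))
T = 840.15 K
D = 6.2795e-04 * exp(-159e3 / (8.314 * 840.15)) = 8.16699e-14 m^2/s
Step 2: L = 2*sqrt(D*t)
t = 47 h = 169200 s
L = 2*sqrt(8.16699e-14 * 169200) = 2.351e-04 m


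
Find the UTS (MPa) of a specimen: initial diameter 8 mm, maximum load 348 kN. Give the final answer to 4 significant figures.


A0 = pi*(d/2)^2 = pi*(8/2)^2 = 50.2655 mm^2
UTS = F_max / A0 = 348*1000 / 50.2655
UTS = 6923 MPa


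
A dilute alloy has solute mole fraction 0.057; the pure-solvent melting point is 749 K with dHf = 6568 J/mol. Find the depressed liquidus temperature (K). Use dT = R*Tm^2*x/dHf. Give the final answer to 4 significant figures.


dT = R*Tm^2*x / dHf
dT = 8.314 * 749^2 * 0.057 / 6568
dT = 40.4777 K
T_new = 749 - 40.4777 = 708.5 K


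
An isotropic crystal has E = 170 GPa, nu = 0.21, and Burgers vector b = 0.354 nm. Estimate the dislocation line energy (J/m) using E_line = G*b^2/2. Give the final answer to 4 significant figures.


Step 1: G = E / (2*(1+nu))
G = 170 / (2*(1+0.21)) = 70.2479 GPa = 7.02479e+10 Pa
Step 2: E_line = G*b^2/2
b = 0.354 nm = 3.54e-10 m
E_line = 0.5 * 7.02479e+10 * (3.54e-10)^2 = 4.402e-09 J/m


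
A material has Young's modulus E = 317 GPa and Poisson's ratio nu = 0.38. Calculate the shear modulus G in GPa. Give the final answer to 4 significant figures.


G = E / (2*(1+nu))
G = 317 / (2*(1+0.38))
G = 114.9 GPa


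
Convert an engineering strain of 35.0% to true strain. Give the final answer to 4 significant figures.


epsilon_true = ln(1 + epsilon_eng)
epsilon_true = ln(1 + 0.35)
epsilon_true = 0.3001


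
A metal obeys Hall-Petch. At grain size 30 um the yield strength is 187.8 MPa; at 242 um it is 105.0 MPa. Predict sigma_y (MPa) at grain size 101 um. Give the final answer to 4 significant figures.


sigma_y = sigma0 + k / sqrt(d)
1/sqrt(d1) = 1/sqrt(3e-05) = 182.574;  1/sqrt(d2) = 64.2824
k = (sigma1 - sigma2) / (1/sqrt(d1) - 1/sqrt(d2)) = (187.8 - 105.0) / (182.574 - 64.2824) = 0.699964 MPa*m^0.5
sigma0 = sigma1 - k/sqrt(d1) = 187.8 - 0.699964*182.574 = 60.0046 MPa
sigma_y(d3) = 60.0046 + 0.699964 / sqrt(1.01e-04) = 129.7 MPa


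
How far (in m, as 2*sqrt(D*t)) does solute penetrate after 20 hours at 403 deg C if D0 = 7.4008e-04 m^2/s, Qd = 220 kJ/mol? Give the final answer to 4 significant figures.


Step 1: D = D0 * exp(-Qd/(R*T))
T = 676.15 K
D = 7.4008e-04 * exp(-220e3 / (8.314 * 676.15)) = 7.46444e-21 m^2/s
Step 2: L = 2*sqrt(D*t)
t = 20 h = 72000 s
L = 2*sqrt(7.46444e-21 * 72000) = 4.637e-08 m


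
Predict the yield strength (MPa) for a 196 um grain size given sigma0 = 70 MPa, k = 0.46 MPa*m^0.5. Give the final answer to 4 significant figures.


sigma_y = sigma0 + k / sqrt(d)
d = 196 um = 1.96e-04 m
sigma_y = 70 + 0.46 / sqrt(1.96e-04)
sigma_y = 102.9 MPa


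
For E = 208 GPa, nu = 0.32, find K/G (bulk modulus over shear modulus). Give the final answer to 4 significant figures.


G = E / (2*(1+nu))
G = 208 / (2*(1+0.32)) = 78.7879 GPa
K = E / (3*(1-2*nu))
K = 208 / (3*(1-2*0.32)) = 192.593 GPa
K/G = 192.593 / 78.7879 = 2.444


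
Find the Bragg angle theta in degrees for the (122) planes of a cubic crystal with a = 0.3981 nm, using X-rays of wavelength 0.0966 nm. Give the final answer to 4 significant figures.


d = a / sqrt(h^2+k^2+l^2)
d = 0.3981 / sqrt(9) = 0.1327 nm
lambda = 2*d*sin(theta)  =>  sin(theta) = lambda / (2*d)
sin(theta) = 0.0966 / (2 * 0.1327) = 0.363979
theta = 21.34 deg


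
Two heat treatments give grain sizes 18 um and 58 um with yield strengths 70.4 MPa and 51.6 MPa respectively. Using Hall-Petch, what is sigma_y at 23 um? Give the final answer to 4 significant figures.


sigma_y = sigma0 + k / sqrt(d)
1/sqrt(d1) = 1/sqrt(1.8e-05) = 235.702;  1/sqrt(d2) = 131.306
k = (sigma1 - sigma2) / (1/sqrt(d1) - 1/sqrt(d2)) = (70.4 - 51.6) / (235.702 - 131.306) = 0.180084 MPa*m^0.5
sigma0 = sigma1 - k/sqrt(d1) = 70.4 - 0.180084*235.702 = 27.9538 MPa
sigma_y(d3) = 27.9538 + 0.180084 / sqrt(2.3e-05) = 65.5 MPa


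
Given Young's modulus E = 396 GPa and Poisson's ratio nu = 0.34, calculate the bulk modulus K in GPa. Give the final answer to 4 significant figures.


K = E / (3*(1-2*nu))
K = 396 / (3*(1-2*0.34))
K = 412.5 GPa


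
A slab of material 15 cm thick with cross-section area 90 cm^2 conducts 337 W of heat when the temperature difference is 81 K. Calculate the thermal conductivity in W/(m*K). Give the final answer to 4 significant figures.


k = Q*L / (A*dT)
L = 0.15 m, A = 9e-03 m^2
k = 337 * 0.15 / (9e-03 * 81)
k = 69.34 W/(m*K)


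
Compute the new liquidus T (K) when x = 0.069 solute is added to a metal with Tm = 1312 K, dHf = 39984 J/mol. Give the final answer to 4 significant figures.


dT = R*Tm^2*x / dHf
dT = 8.314 * 1312^2 * 0.069 / 39984
dT = 24.6968 K
T_new = 1312 - 24.6968 = 1287 K


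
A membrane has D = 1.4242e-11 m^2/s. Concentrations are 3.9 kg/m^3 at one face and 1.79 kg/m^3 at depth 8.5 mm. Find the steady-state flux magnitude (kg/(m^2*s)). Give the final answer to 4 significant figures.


J = -D * (dC/dx) = D * (C1 - C2) / dx
J = 1.4242e-11 * (3.9 - 1.79) / 8.5e-03
J = 3.535e-09 kg/(m^2*s)


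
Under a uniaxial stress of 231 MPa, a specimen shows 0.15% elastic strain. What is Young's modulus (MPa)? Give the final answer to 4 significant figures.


E = sigma / epsilon
epsilon = 0.15% = 1.5e-03
E = 231 / 1.5e-03
E = 154000 MPa


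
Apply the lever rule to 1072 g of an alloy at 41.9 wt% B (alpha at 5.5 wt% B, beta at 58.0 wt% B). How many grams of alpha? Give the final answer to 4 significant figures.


f_alpha = (C_beta - C0) / (C_beta - C_alpha)
f_alpha = (58.0 - 41.9) / (58.0 - 5.5) = 0.306667
m_alpha = f_alpha * m_total = 0.306667 * 1072 = 328.7 g


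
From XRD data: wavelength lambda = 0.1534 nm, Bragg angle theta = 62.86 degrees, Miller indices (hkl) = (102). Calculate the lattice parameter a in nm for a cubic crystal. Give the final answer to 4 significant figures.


d = lambda / (2*sin(theta))
d = 0.1534 / (2*sin(62.86 deg))
d = 0.08619 nm
a = d * sqrt(h^2+k^2+l^2) = 0.08619 * sqrt(5)
a = 0.1927 nm


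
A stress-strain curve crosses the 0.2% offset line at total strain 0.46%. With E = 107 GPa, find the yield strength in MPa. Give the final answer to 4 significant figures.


Offset strain = 0.002
Elastic strain at yield = total_strain - offset = 4.6e-03 - 0.002 = 2.6e-03
sigma_y = E * elastic_strain = 107000 * 2.6e-03
sigma_y = 278.2 MPa


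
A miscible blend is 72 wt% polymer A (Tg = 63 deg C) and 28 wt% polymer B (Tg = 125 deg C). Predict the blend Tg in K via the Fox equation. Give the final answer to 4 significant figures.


1/Tg = w1/Tg1 + w2/Tg2 (in Kelvin)
Tg1 = 336.15 K, Tg2 = 398.15 K
1/Tg = 0.72/336.15 + 0.28/398.15
Tg = 351.5 K


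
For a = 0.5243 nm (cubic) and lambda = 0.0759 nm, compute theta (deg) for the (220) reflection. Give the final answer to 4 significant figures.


d = a / sqrt(h^2+k^2+l^2)
d = 0.5243 / sqrt(8) = 0.185368 nm
lambda = 2*d*sin(theta)  =>  sin(theta) = lambda / (2*d)
sin(theta) = 0.0759 / (2 * 0.185368) = 0.204728
theta = 11.81 deg


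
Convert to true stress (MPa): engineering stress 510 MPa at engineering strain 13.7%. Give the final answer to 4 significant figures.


sigma_true = sigma_eng * (1 + epsilon_eng)
sigma_true = 510 * (1 + 0.137)
sigma_true = 579.9 MPa


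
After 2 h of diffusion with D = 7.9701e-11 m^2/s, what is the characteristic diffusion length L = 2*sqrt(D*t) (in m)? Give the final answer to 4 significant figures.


t = 2 hr = 7200 s
Diffusion length = 2*sqrt(D*t)
= 2*sqrt(7.9701e-11 * 7200)
= 1.515e-03 m


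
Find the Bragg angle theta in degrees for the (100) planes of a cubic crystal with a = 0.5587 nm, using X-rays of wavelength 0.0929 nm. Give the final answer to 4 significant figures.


d = a / sqrt(h^2+k^2+l^2)
d = 0.5587 / sqrt(1) = 0.5587 nm
lambda = 2*d*sin(theta)  =>  sin(theta) = lambda / (2*d)
sin(theta) = 0.0929 / (2 * 0.5587) = 0.0831394
theta = 4.769 deg


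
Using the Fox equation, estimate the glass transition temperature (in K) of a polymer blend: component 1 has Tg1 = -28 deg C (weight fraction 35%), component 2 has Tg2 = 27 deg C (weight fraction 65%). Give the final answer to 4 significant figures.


1/Tg = w1/Tg1 + w2/Tg2 (in Kelvin)
Tg1 = 245.15 K, Tg2 = 300.15 K
1/Tg = 0.35/245.15 + 0.65/300.15
Tg = 278.3 K


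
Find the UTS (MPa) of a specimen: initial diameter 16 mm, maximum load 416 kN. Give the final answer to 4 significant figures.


A0 = pi*(d/2)^2 = pi*(16/2)^2 = 201.062 mm^2
UTS = F_max / A0 = 416*1000 / 201.062
UTS = 2069 MPa


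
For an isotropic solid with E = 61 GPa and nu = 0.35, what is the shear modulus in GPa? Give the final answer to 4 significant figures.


G = E / (2*(1+nu))
G = 61 / (2*(1+0.35))
G = 22.59 GPa


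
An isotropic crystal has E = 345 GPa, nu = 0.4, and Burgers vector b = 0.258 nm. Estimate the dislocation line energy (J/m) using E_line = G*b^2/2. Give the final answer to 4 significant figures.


Step 1: G = E / (2*(1+nu))
G = 345 / (2*(1+0.4)) = 123.214 GPa = 1.23214e+11 Pa
Step 2: E_line = G*b^2/2
b = 0.258 nm = 2.58e-10 m
E_line = 0.5 * 1.23214e+11 * (2.58e-10)^2 = 4.101e-09 J/m


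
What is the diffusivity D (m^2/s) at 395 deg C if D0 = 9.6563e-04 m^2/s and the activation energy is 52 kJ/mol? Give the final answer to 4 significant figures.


D = D0 * exp(-Qd / (R*T))
T = 668.15 K
D = 9.6563e-04 * exp(-52e3 / (8.314 * 668.15))
D = 8.306e-08 m^2/s


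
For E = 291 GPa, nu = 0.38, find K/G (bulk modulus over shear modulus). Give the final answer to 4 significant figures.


G = E / (2*(1+nu))
G = 291 / (2*(1+0.38)) = 105.435 GPa
K = E / (3*(1-2*nu))
K = 291 / (3*(1-2*0.38)) = 404.167 GPa
K/G = 404.167 / 105.435 = 3.833


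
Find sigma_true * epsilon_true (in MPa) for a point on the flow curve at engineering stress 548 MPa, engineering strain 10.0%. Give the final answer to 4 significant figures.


sigma_true = sigma_eng * (1 + epsilon_eng)
sigma_true = 548 * (1 + 0.1) = 602.8 MPa
epsilon_true = ln(1 + epsilon_eng)
epsilon_true = ln(1 + 0.1) = 0.0953102
sigma_true * epsilon_true = 602.8 * 0.0953102 = 57.45 MPa


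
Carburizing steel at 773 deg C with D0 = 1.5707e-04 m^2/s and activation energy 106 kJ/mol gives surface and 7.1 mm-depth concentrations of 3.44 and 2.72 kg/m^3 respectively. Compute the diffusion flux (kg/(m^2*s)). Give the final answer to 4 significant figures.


Step 1: D = D0 * exp(-Qd/(R*T))
T = 773 + 273.15 = 1046.15 K
D = 1.5707e-04 * exp(-106e3 / (8.314 * 1046.15)) = 8.00358e-10 m^2/s
Step 2: J = D * (C1 - C2) / dx
J = 8.00358e-10 * (3.44 - 2.72) / 7.1e-03
J = 8.116e-08 kg/(m^2*s)


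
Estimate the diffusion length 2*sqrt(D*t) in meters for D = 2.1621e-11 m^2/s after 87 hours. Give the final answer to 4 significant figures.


t = 87 hr = 313200 s
Diffusion length = 2*sqrt(D*t)
= 2*sqrt(2.1621e-11 * 313200)
= 5.204e-03 m


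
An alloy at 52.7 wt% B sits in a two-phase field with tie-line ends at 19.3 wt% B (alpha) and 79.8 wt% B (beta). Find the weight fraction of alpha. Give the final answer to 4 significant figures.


f_alpha = (C_beta - C0) / (C_beta - C_alpha)
f_alpha = (79.8 - 52.7) / (79.8 - 19.3)
f_alpha = 0.4479


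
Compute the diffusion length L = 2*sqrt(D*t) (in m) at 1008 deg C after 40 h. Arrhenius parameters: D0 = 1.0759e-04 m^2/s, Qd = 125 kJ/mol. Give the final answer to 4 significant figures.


Step 1: D = D0 * exp(-Qd/(R*T))
T = 1281.15 K
D = 1.0759e-04 * exp(-125e3 / (8.314 * 1281.15)) = 8.61247e-10 m^2/s
Step 2: L = 2*sqrt(D*t)
t = 40 h = 144000 s
L = 2*sqrt(8.61247e-10 * 144000) = 0.02227 m


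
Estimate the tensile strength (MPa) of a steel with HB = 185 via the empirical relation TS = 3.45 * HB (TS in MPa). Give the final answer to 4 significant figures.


TS (MPa) = 3.45 * HB
TS = 3.45 * 185
TS = 638.3 MPa


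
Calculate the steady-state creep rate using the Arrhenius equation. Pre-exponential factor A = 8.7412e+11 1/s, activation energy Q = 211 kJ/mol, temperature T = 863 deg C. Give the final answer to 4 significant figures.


rate = A * exp(-Q / (R*T))
T = 863 + 273.15 = 1136.15 K
rate = 8.7412e+11 * exp(-211e3 / (8.314 * 1136.15))
rate = 174 1/s


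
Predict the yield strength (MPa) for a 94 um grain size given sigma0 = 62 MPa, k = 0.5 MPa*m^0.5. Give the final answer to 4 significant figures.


sigma_y = sigma0 + k / sqrt(d)
d = 94 um = 9.4e-05 m
sigma_y = 62 + 0.5 / sqrt(9.4e-05)
sigma_y = 113.6 MPa


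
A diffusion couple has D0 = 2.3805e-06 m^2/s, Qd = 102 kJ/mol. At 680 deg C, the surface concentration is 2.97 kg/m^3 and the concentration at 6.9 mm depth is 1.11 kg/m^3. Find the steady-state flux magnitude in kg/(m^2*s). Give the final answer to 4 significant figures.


Step 1: D = D0 * exp(-Qd/(R*T))
T = 680 + 273.15 = 953.15 K
D = 2.3805e-06 * exp(-102e3 / (8.314 * 953.15)) = 6.11857e-12 m^2/s
Step 2: J = D * (C1 - C2) / dx
J = 6.11857e-12 * (2.97 - 1.11) / 6.9e-03
J = 1.649e-09 kg/(m^2*s)


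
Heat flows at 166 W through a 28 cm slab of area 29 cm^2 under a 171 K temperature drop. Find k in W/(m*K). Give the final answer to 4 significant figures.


k = Q*L / (A*dT)
L = 0.28 m, A = 2.9e-03 m^2
k = 166 * 0.28 / (2.9e-03 * 171)
k = 93.73 W/(m*K)


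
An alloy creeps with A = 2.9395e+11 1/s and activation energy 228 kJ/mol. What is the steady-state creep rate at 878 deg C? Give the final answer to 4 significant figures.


rate = A * exp(-Q / (R*T))
T = 878 + 273.15 = 1151.15 K
rate = 2.9395e+11 * exp(-228e3 / (8.314 * 1151.15))
rate = 13.25 1/s


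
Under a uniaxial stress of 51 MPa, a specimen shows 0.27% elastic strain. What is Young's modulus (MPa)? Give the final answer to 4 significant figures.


E = sigma / epsilon
epsilon = 0.27% = 2.7e-03
E = 51 / 2.7e-03
E = 18890 MPa


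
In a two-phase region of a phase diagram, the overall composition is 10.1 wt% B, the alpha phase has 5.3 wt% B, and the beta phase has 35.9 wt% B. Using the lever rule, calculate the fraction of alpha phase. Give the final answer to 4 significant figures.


f_alpha = (C_beta - C0) / (C_beta - C_alpha)
f_alpha = (35.9 - 10.1) / (35.9 - 5.3)
f_alpha = 0.8431


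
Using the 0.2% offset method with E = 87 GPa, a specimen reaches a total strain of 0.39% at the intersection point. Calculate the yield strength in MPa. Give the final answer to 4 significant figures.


Offset strain = 0.002
Elastic strain at yield = total_strain - offset = 3.9e-03 - 0.002 = 1.9e-03
sigma_y = E * elastic_strain = 87000 * 1.9e-03
sigma_y = 165.3 MPa


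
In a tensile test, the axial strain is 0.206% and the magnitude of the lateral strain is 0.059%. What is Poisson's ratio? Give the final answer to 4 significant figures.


nu = -epsilon_lat / epsilon_axial
Lateral strain is contraction (negative), so using magnitudes:
nu = 0.059 / 0.206
nu = 0.2864


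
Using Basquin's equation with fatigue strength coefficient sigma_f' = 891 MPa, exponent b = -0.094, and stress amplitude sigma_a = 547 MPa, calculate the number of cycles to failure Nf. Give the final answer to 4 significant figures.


sigma_a = sigma_f' * (2*Nf)^b
2*Nf = (sigma_a / sigma_f')^(1/b)
2*Nf = (547 / 891)^(1/-0.094)
2*Nf = 179.537
Nf = 89.77 cycles


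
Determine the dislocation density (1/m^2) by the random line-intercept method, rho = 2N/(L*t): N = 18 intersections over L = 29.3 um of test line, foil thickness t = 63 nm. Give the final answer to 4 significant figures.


rho = 2N / (L * t)
L = 29.3 um = 2.93e-05 m, t = 63 nm = 6.3e-08 m
rho = 2 * 18 / (2.93e-05 * 6.3e-08)
rho = 1.95e+13 1/m^2


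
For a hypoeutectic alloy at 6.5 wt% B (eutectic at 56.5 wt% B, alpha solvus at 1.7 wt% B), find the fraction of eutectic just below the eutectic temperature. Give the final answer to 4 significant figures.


f_primary = (C_e - C0) / (C_e - C_alpha_max)
f_primary = (56.5 - 6.5) / (56.5 - 1.7)
f_primary = 0.912409
f_eutectic = 1 - 0.912409 = 0.08759


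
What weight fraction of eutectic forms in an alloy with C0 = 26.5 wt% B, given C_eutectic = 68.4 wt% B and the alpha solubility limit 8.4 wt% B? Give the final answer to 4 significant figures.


f_primary = (C_e - C0) / (C_e - C_alpha_max)
f_primary = (68.4 - 26.5) / (68.4 - 8.4)
f_primary = 0.698333
f_eutectic = 1 - 0.698333 = 0.3017


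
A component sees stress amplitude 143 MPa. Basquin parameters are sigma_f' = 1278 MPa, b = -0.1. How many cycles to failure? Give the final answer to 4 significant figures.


sigma_a = sigma_f' * (2*Nf)^b
2*Nf = (sigma_a / sigma_f')^(1/b)
2*Nf = (143 / 1278)^(1/-0.1)
2*Nf = 3.25048e+09
Nf = 1.625e+09 cycles


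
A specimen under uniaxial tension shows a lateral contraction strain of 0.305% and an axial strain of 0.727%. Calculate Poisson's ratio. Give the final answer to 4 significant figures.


nu = -epsilon_lat / epsilon_axial
Lateral strain is contraction (negative), so using magnitudes:
nu = 0.305 / 0.727
nu = 0.4195


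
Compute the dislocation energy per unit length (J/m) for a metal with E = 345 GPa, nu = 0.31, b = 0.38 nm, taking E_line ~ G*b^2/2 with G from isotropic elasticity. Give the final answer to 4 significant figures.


Step 1: G = E / (2*(1+nu))
G = 345 / (2*(1+0.31)) = 131.679 GPa = 1.31679e+11 Pa
Step 2: E_line = G*b^2/2
b = 0.38 nm = 3.8e-10 m
E_line = 0.5 * 1.31679e+11 * (3.8e-10)^2 = 9.507e-09 J/m


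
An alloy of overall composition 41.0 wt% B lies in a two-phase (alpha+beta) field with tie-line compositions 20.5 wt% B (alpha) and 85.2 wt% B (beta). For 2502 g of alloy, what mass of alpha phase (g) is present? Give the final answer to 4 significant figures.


f_alpha = (C_beta - C0) / (C_beta - C_alpha)
f_alpha = (85.2 - 41.0) / (85.2 - 20.5) = 0.683153
m_alpha = f_alpha * m_total = 0.683153 * 2502 = 1709 g


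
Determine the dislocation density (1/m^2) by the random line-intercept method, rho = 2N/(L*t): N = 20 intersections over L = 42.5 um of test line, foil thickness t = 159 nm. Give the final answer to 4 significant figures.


rho = 2N / (L * t)
L = 42.5 um = 4.25e-05 m, t = 159 nm = 1.59e-07 m
rho = 2 * 20 / (4.25e-05 * 1.59e-07)
rho = 5.919e+12 1/m^2


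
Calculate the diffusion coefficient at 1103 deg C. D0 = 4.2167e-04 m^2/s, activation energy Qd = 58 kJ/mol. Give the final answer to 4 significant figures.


D = D0 * exp(-Qd / (R*T))
T = 1376.15 K
D = 4.2167e-04 * exp(-58e3 / (8.314 * 1376.15))
D = 2.651e-06 m^2/s


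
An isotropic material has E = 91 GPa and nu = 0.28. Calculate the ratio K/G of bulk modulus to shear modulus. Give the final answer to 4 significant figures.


G = E / (2*(1+nu))
G = 91 / (2*(1+0.28)) = 35.5469 GPa
K = E / (3*(1-2*nu))
K = 91 / (3*(1-2*0.28)) = 68.9394 GPa
K/G = 68.9394 / 35.5469 = 1.939


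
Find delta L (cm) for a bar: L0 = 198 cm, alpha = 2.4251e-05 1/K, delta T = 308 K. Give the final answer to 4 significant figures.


dL = L0 * alpha * dT
dL = 198 * 2.4251e-05 * 308
dL = 1.479 cm


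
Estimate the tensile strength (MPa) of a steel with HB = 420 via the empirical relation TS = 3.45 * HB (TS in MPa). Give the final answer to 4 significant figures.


TS (MPa) = 3.45 * HB
TS = 3.45 * 420
TS = 1449 MPa


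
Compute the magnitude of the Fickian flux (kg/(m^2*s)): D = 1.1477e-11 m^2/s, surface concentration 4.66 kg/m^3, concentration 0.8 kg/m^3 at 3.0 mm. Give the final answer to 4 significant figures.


J = -D * (dC/dx) = D * (C1 - C2) / dx
J = 1.1477e-11 * (4.66 - 0.8) / 3e-03
J = 1.477e-08 kg/(m^2*s)


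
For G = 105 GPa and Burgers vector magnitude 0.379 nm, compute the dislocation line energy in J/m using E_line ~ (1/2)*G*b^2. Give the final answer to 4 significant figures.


E = G*b^2/2
b = 0.379 nm = 3.79e-10 m
G = 105 GPa = 1.05e+11 Pa
E = 0.5 * 1.05e+11 * (3.79e-10)^2
E = 7.541e-09 J/m


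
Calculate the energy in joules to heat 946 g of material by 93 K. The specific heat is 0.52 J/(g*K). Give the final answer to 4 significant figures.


Q = m * cp * dT
Q = 946 * 0.52 * 93
Q = 45750 J


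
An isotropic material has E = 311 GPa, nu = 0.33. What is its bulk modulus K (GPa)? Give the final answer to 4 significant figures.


K = E / (3*(1-2*nu))
K = 311 / (3*(1-2*0.33))
K = 304.9 GPa


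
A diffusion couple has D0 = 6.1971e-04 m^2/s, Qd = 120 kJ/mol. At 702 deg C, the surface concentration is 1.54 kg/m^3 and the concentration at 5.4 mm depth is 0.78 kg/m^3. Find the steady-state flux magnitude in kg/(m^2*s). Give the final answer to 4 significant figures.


Step 1: D = D0 * exp(-Qd/(R*T))
T = 702 + 273.15 = 975.15 K
D = 6.1971e-04 * exp(-120e3 / (8.314 * 975.15)) = 2.31242e-10 m^2/s
Step 2: J = D * (C1 - C2) / dx
J = 2.31242e-10 * (1.54 - 0.78) / 5.4e-03
J = 3.255e-08 kg/(m^2*s)


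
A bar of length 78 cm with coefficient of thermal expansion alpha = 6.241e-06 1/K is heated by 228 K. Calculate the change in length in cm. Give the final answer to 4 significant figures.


dL = L0 * alpha * dT
dL = 78 * 6.241e-06 * 228
dL = 0.111 cm


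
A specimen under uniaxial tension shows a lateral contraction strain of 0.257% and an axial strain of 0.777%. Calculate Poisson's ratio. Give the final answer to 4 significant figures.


nu = -epsilon_lat / epsilon_axial
Lateral strain is contraction (negative), so using magnitudes:
nu = 0.257 / 0.777
nu = 0.3308


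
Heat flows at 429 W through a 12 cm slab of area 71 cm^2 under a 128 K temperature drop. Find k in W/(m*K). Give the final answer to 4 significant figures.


k = Q*L / (A*dT)
L = 0.12 m, A = 7.1e-03 m^2
k = 429 * 0.12 / (7.1e-03 * 128)
k = 56.65 W/(m*K)


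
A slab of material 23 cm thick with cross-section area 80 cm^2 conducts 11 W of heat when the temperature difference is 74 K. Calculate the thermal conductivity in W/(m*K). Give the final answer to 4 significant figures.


k = Q*L / (A*dT)
L = 0.23 m, A = 8e-03 m^2
k = 11 * 0.23 / (8e-03 * 74)
k = 4.274 W/(m*K)


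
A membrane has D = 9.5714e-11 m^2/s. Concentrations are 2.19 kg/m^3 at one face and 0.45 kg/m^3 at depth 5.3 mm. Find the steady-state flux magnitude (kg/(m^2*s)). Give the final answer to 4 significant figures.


J = -D * (dC/dx) = D * (C1 - C2) / dx
J = 9.5714e-11 * (2.19 - 0.45) / 5.3e-03
J = 3.142e-08 kg/(m^2*s)


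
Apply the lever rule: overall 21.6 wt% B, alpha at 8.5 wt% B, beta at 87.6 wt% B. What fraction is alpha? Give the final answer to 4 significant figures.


f_alpha = (C_beta - C0) / (C_beta - C_alpha)
f_alpha = (87.6 - 21.6) / (87.6 - 8.5)
f_alpha = 0.8344


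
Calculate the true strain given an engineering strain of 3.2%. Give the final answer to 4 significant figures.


epsilon_true = ln(1 + epsilon_eng)
epsilon_true = ln(1 + 0.032)
epsilon_true = 0.0315


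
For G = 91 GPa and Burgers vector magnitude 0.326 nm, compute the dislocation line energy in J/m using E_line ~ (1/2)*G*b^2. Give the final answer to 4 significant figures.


E = G*b^2/2
b = 0.326 nm = 3.26e-10 m
G = 91 GPa = 9.1e+10 Pa
E = 0.5 * 9.1e+10 * (3.26e-10)^2
E = 4.836e-09 J/m


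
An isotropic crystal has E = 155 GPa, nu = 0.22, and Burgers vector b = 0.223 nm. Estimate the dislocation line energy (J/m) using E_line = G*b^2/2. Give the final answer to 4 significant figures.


Step 1: G = E / (2*(1+nu))
G = 155 / (2*(1+0.22)) = 63.5246 GPa = 6.35246e+10 Pa
Step 2: E_line = G*b^2/2
b = 0.223 nm = 2.23e-10 m
E_line = 0.5 * 6.35246e+10 * (2.23e-10)^2 = 1.58e-09 J/m


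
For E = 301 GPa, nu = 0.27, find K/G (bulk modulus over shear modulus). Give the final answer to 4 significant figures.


G = E / (2*(1+nu))
G = 301 / (2*(1+0.27)) = 118.504 GPa
K = E / (3*(1-2*nu))
K = 301 / (3*(1-2*0.27)) = 218.116 GPa
K/G = 218.116 / 118.504 = 1.841


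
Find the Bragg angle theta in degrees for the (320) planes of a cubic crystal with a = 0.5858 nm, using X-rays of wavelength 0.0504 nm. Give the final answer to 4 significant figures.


d = a / sqrt(h^2+k^2+l^2)
d = 0.5858 / sqrt(13) = 0.162472 nm
lambda = 2*d*sin(theta)  =>  sin(theta) = lambda / (2*d)
sin(theta) = 0.0504 / (2 * 0.162472) = 0.155104
theta = 8.923 deg


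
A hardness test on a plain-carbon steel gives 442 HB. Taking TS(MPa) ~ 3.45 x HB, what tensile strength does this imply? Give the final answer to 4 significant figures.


TS (MPa) = 3.45 * HB
TS = 3.45 * 442
TS = 1525 MPa


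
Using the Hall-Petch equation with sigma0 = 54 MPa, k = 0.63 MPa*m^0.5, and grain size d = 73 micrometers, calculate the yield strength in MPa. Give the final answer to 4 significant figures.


sigma_y = sigma0 + k / sqrt(d)
d = 73 um = 7.3e-05 m
sigma_y = 54 + 0.63 / sqrt(7.3e-05)
sigma_y = 127.7 MPa


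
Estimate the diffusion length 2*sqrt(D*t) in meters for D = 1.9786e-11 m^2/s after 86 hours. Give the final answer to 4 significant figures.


t = 86 hr = 309600 s
Diffusion length = 2*sqrt(D*t)
= 2*sqrt(1.9786e-11 * 309600)
= 4.95e-03 m


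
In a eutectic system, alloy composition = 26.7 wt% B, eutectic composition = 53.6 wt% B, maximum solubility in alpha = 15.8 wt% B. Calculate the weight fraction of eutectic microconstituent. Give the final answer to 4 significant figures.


f_primary = (C_e - C0) / (C_e - C_alpha_max)
f_primary = (53.6 - 26.7) / (53.6 - 15.8)
f_primary = 0.71164
f_eutectic = 1 - 0.71164 = 0.2884


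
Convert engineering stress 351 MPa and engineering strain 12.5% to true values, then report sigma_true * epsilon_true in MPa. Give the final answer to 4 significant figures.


sigma_true = sigma_eng * (1 + epsilon_eng)
sigma_true = 351 * (1 + 0.125) = 394.875 MPa
epsilon_true = ln(1 + epsilon_eng)
epsilon_true = ln(1 + 0.125) = 0.117783
sigma_true * epsilon_true = 394.875 * 0.117783 = 46.51 MPa


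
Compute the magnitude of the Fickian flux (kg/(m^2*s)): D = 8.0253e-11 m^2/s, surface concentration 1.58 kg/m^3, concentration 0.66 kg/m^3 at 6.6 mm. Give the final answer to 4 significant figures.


J = -D * (dC/dx) = D * (C1 - C2) / dx
J = 8.0253e-11 * (1.58 - 0.66) / 6.6e-03
J = 1.119e-08 kg/(m^2*s)


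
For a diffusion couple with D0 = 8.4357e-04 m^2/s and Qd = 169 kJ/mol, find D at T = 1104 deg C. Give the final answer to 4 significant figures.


D = D0 * exp(-Qd / (R*T))
T = 1377.15 K
D = 8.4357e-04 * exp(-169e3 / (8.314 * 1377.15))
D = 3.279e-10 m^2/s


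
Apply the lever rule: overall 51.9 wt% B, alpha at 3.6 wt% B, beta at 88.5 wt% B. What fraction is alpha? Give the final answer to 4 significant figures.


f_alpha = (C_beta - C0) / (C_beta - C_alpha)
f_alpha = (88.5 - 51.9) / (88.5 - 3.6)
f_alpha = 0.4311


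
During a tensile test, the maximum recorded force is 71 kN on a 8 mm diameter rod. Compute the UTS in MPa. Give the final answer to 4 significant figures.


A0 = pi*(d/2)^2 = pi*(8/2)^2 = 50.2655 mm^2
UTS = F_max / A0 = 71*1000 / 50.2655
UTS = 1413 MPa


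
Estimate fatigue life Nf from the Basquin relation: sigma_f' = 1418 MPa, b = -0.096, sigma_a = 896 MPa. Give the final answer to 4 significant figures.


sigma_a = sigma_f' * (2*Nf)^b
2*Nf = (sigma_a / sigma_f')^(1/b)
2*Nf = (896 / 1418)^(1/-0.096)
2*Nf = 119.331
Nf = 59.67 cycles


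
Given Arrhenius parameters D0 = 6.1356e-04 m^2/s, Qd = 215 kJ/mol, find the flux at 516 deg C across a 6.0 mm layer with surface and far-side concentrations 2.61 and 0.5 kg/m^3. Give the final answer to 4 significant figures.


Step 1: D = D0 * exp(-Qd/(R*T))
T = 516 + 273.15 = 789.15 K
D = 6.1356e-04 * exp(-215e3 / (8.314 * 789.15)) = 3.59977e-18 m^2/s
Step 2: J = D * (C1 - C2) / dx
J = 3.59977e-18 * (2.61 - 0.5) / 6e-03
J = 1.266e-15 kg/(m^2*s)


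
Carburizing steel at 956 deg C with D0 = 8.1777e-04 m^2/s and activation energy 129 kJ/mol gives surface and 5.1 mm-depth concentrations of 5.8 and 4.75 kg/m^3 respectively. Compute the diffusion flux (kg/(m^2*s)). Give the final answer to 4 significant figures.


Step 1: D = D0 * exp(-Qd/(R*T))
T = 956 + 273.15 = 1229.15 K
D = 8.1777e-04 * exp(-129e3 / (8.314 * 1229.15)) = 2.69388e-09 m^2/s
Step 2: J = D * (C1 - C2) / dx
J = 2.69388e-09 * (5.8 - 4.75) / 5.1e-03
J = 5.546e-07 kg/(m^2*s)


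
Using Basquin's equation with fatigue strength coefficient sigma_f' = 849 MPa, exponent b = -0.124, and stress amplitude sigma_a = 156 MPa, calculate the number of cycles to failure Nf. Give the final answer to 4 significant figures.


sigma_a = sigma_f' * (2*Nf)^b
2*Nf = (sigma_a / sigma_f')^(1/b)
2*Nf = (156 / 849)^(1/-0.124)
2*Nf = 858489
Nf = 429200 cycles


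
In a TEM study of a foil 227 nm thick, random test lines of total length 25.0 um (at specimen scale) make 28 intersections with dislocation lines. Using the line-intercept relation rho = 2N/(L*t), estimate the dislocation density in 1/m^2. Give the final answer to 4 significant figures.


rho = 2N / (L * t)
L = 25.0 um = 2.5e-05 m, t = 227 nm = 2.27e-07 m
rho = 2 * 28 / (2.5e-05 * 2.27e-07)
rho = 9.868e+12 1/m^2


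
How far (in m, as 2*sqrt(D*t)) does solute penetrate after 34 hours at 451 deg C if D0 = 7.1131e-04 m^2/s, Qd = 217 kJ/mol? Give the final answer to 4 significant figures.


Step 1: D = D0 * exp(-Qd/(R*T))
T = 724.15 K
D = 7.1131e-04 * exp(-217e3 / (8.314 * 724.15)) = 1.58043e-19 m^2/s
Step 2: L = 2*sqrt(D*t)
t = 34 h = 122400 s
L = 2*sqrt(1.58043e-19 * 122400) = 2.782e-07 m


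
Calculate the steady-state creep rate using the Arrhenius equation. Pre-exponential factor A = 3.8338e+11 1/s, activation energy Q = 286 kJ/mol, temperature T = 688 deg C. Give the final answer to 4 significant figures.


rate = A * exp(-Q / (R*T))
T = 688 + 273.15 = 961.15 K
rate = 3.8338e+11 * exp(-286e3 / (8.314 * 961.15))
rate = 1.097e-04 1/s


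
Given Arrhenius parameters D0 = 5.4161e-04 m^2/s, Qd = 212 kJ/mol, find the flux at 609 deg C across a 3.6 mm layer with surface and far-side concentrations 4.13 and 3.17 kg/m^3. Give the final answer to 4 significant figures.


Step 1: D = D0 * exp(-Qd/(R*T))
T = 609 + 273.15 = 882.15 K
D = 5.4161e-04 * exp(-212e3 / (8.314 * 882.15)) = 1.51392e-16 m^2/s
Step 2: J = D * (C1 - C2) / dx
J = 1.51392e-16 * (4.13 - 3.17) / 3.6e-03
J = 4.037e-14 kg/(m^2*s)


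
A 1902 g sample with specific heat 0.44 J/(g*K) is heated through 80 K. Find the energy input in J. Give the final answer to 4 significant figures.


Q = m * cp * dT
Q = 1902 * 0.44 * 80
Q = 66950 J


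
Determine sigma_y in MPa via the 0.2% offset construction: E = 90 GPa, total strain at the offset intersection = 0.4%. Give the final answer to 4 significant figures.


Offset strain = 0.002
Elastic strain at yield = total_strain - offset = 4e-03 - 0.002 = 2e-03
sigma_y = E * elastic_strain = 90000 * 2e-03
sigma_y = 180 MPa


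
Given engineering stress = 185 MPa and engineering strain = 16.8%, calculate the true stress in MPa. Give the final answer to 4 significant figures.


sigma_true = sigma_eng * (1 + epsilon_eng)
sigma_true = 185 * (1 + 0.168)
sigma_true = 216.1 MPa


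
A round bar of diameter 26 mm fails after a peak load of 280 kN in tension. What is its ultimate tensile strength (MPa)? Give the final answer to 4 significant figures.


A0 = pi*(d/2)^2 = pi*(26/2)^2 = 530.929 mm^2
UTS = F_max / A0 = 280*1000 / 530.929
UTS = 527.4 MPa


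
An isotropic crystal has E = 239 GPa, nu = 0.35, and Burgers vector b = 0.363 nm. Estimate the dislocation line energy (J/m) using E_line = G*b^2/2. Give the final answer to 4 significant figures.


Step 1: G = E / (2*(1+nu))
G = 239 / (2*(1+0.35)) = 88.5185 GPa = 8.85185e+10 Pa
Step 2: E_line = G*b^2/2
b = 0.363 nm = 3.63e-10 m
E_line = 0.5 * 8.85185e+10 * (3.63e-10)^2 = 5.832e-09 J/m


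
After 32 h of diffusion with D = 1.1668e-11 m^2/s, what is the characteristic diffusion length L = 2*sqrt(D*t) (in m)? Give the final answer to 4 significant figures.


t = 32 hr = 115200 s
Diffusion length = 2*sqrt(D*t)
= 2*sqrt(1.1668e-11 * 115200)
= 2.319e-03 m


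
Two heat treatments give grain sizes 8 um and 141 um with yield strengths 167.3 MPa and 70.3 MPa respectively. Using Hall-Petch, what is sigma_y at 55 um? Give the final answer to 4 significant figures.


sigma_y = sigma0 + k / sqrt(d)
1/sqrt(d1) = 1/sqrt(8e-06) = 353.553;  1/sqrt(d2) = 84.2152
k = (sigma1 - sigma2) / (1/sqrt(d1) - 1/sqrt(d2)) = (167.3 - 70.3) / (353.553 - 84.2152) = 0.360142 MPa*m^0.5
sigma0 = sigma1 - k/sqrt(d1) = 167.3 - 0.360142*353.553 = 39.9706 MPa
sigma_y(d3) = 39.9706 + 0.360142 / sqrt(5.5e-05) = 88.53 MPa


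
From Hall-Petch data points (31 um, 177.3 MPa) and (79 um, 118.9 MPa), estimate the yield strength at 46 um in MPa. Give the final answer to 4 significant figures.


sigma_y = sigma0 + k / sqrt(d)
1/sqrt(d1) = 1/sqrt(3.1e-05) = 179.605;  1/sqrt(d2) = 112.509
k = (sigma1 - sigma2) / (1/sqrt(d1) - 1/sqrt(d2)) = (177.3 - 118.9) / (179.605 - 112.509) = 0.870388 MPa*m^0.5
sigma0 = sigma1 - k/sqrt(d1) = 177.3 - 0.870388*179.605 = 20.9737 MPa
sigma_y(d3) = 20.9737 + 0.870388 / sqrt(4.6e-05) = 149.3 MPa


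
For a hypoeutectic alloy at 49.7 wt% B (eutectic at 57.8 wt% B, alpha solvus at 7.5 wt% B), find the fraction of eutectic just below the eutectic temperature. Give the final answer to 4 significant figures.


f_primary = (C_e - C0) / (C_e - C_alpha_max)
f_primary = (57.8 - 49.7) / (57.8 - 7.5)
f_primary = 0.161034
f_eutectic = 1 - 0.161034 = 0.839


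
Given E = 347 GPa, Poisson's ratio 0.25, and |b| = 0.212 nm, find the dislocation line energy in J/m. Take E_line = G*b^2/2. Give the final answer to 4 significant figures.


Step 1: G = E / (2*(1+nu))
G = 347 / (2*(1+0.25)) = 138.8 GPa = 1.388e+11 Pa
Step 2: E_line = G*b^2/2
b = 0.212 nm = 2.12e-10 m
E_line = 0.5 * 1.388e+11 * (2.12e-10)^2 = 3.119e-09 J/m


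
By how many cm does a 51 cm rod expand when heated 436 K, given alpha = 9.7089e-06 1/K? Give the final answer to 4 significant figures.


dL = L0 * alpha * dT
dL = 51 * 9.7089e-06 * 436
dL = 0.2159 cm


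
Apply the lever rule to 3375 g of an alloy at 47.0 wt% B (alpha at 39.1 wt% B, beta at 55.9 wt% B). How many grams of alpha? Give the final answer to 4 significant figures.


f_alpha = (C_beta - C0) / (C_beta - C_alpha)
f_alpha = (55.9 - 47.0) / (55.9 - 39.1) = 0.529762
m_alpha = f_alpha * m_total = 0.529762 * 3375 = 1788 g


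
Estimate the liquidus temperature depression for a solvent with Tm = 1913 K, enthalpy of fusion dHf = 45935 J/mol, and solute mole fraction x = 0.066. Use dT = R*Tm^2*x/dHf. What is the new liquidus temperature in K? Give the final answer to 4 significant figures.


dT = R*Tm^2*x / dHf
dT = 8.314 * 1913^2 * 0.066 / 45935
dT = 43.716 K
T_new = 1913 - 43.716 = 1869 K


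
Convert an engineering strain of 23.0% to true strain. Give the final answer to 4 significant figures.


epsilon_true = ln(1 + epsilon_eng)
epsilon_true = ln(1 + 0.23)
epsilon_true = 0.207


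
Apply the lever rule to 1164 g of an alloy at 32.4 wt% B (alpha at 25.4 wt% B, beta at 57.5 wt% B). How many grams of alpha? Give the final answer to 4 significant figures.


f_alpha = (C_beta - C0) / (C_beta - C_alpha)
f_alpha = (57.5 - 32.4) / (57.5 - 25.4) = 0.781931
m_alpha = f_alpha * m_total = 0.781931 * 1164 = 910.2 g


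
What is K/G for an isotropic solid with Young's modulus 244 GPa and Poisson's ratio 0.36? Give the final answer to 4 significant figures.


G = E / (2*(1+nu))
G = 244 / (2*(1+0.36)) = 89.7059 GPa
K = E / (3*(1-2*nu))
K = 244 / (3*(1-2*0.36)) = 290.476 GPa
K/G = 290.476 / 89.7059 = 3.238


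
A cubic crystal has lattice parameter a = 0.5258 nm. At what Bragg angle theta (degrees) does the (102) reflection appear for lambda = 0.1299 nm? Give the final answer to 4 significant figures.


d = a / sqrt(h^2+k^2+l^2)
d = 0.5258 / sqrt(5) = 0.235145 nm
lambda = 2*d*sin(theta)  =>  sin(theta) = lambda / (2*d)
sin(theta) = 0.1299 / (2 * 0.235145) = 0.276213
theta = 16.03 deg


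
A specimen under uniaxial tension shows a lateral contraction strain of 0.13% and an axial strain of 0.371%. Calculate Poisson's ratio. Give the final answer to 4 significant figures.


nu = -epsilon_lat / epsilon_axial
Lateral strain is contraction (negative), so using magnitudes:
nu = 0.13 / 0.371
nu = 0.3504
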